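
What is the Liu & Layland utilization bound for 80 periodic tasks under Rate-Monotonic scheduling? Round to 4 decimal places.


Compute 2^(1/80) = 1.0087019838
Subtract 1: 1.0087019838 - 1 = 0.0087019838
Multiply by n: 80 * 0.0087019838 = 0.6961587040
Round to 4 dp: 0.6962

0.6962


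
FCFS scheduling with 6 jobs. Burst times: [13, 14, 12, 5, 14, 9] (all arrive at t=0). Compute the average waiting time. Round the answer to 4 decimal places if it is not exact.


FCFS order (as given): [13, 14, 12, 5, 14, 9]
Waiting times:
  Job 1: wait = 0
  Job 2: wait = 13
  Job 3: wait = 27
  Job 4: wait = 39
  Job 5: wait = 44
  Job 6: wait = 58
Sum of waiting times = 181
Average waiting time = 181/6 = 30.1667

30.1667


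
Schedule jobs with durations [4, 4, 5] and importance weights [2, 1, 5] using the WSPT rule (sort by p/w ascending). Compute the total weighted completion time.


Compute p/w ratios and sort ascending (WSPT): [(5, 5), (4, 2), (4, 1)]
Compute weighted completion times:
  Job (p=5,w=5): C=5, w*C=5*5=25
  Job (p=4,w=2): C=9, w*C=2*9=18
  Job (p=4,w=1): C=13, w*C=1*13=13
Total weighted completion time = 56

56


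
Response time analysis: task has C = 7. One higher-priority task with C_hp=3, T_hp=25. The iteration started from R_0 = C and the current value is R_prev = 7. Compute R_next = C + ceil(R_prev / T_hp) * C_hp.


R_next = C + ceil(R_prev / T_hp) * C_hp
ceil(7 / 25) = ceil(0.28) = 1
Interference = 1 * 3 = 3
R_next = 7 + 3 = 10

10


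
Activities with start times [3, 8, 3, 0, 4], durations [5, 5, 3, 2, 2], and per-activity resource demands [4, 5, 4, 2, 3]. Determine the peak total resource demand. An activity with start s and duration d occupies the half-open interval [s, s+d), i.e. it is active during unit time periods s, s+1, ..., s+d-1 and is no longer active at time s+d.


Each activity i is active on [start_i, start_i + duration_i).
Compute total resource usage per time slot:
  t=0: active resources = [2], total = 2
  t=1: active resources = [2], total = 2
  t=2: active resources = [], total = 0
  t=3: active resources = [4, 4], total = 8
  t=4: active resources = [4, 4, 3], total = 11
  t=5: active resources = [4, 4, 3], total = 11
  t=6: active resources = [4], total = 4
  t=7: active resources = [4], total = 4
  t=8: active resources = [5], total = 5
  t=9: active resources = [5], total = 5
  t=10: active resources = [5], total = 5
  t=11: active resources = [5], total = 5
  t=12: active resources = [5], total = 5
Peak resource demand = 11

11


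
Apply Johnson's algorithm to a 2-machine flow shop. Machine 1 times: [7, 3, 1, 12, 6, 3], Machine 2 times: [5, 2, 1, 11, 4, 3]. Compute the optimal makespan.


Apply Johnson's rule:
  Group 1 (a <= b): [(3, 1, 1), (6, 3, 3)]
  Group 2 (a > b): [(4, 12, 11), (1, 7, 5), (5, 6, 4), (2, 3, 2)]
Optimal job order: [3, 6, 4, 1, 5, 2]
Schedule:
  Job 3: M1 done at 1, M2 done at 2
  Job 6: M1 done at 4, M2 done at 7
  Job 4: M1 done at 16, M2 done at 27
  Job 1: M1 done at 23, M2 done at 32
  Job 5: M1 done at 29, M2 done at 36
  Job 2: M1 done at 32, M2 done at 38
Makespan = 38

38


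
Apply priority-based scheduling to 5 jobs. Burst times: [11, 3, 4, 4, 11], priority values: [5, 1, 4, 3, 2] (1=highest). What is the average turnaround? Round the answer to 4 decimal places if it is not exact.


Sort by priority (ascending = highest first):
Order: [(1, 3), (2, 11), (3, 4), (4, 4), (5, 11)]
Completion times:
  Priority 1, burst=3, C=3
  Priority 2, burst=11, C=14
  Priority 3, burst=4, C=18
  Priority 4, burst=4, C=22
  Priority 5, burst=11, C=33
Average turnaround = 90/5 = 18.0

18.0


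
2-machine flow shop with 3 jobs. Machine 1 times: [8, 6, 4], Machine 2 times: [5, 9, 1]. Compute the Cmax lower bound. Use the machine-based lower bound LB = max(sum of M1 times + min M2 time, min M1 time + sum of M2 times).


LB1 = sum(M1 times) + min(M2 times) = 18 + 1 = 19
LB2 = min(M1 times) + sum(M2 times) = 4 + 15 = 19
Lower bound = max(LB1, LB2) = max(19, 19) = 19

19


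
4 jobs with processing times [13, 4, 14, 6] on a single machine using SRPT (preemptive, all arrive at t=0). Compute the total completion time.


Since all jobs arrive at t=0, SRPT equals SPT ordering.
SPT order: [4, 6, 13, 14]
Completion times:
  Job 1: p=4, C=4
  Job 2: p=6, C=10
  Job 3: p=13, C=23
  Job 4: p=14, C=37
Total completion time = 4 + 10 + 23 + 37 = 74

74


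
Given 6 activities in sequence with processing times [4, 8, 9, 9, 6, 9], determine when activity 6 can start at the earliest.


Activity 6 starts after activities 1 through 5 complete.
Predecessor durations: [4, 8, 9, 9, 6]
ES = 4 + 8 + 9 + 9 + 6 = 36

36


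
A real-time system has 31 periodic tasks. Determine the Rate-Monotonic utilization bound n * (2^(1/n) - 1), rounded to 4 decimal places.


Compute 2^(1/31) = 1.0226114356
Subtract 1: 1.0226114356 - 1 = 0.0226114356
Multiply by n: 31 * 0.0226114356 = 0.7009545036
Round to 4 dp: 0.7010

0.7010


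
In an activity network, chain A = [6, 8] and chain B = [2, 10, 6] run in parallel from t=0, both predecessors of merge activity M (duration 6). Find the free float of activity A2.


ES(A2) = sum of predecessors on chain A = 6
EF(A2) = ES + duration = 6 + 8 = 14
Successor of A2 is M. ES(M) = max(sum(A), sum(B)) = max(14, 18) = 18
Free float = ES(successor) - EF(current) = 18 - 14 = 4

4


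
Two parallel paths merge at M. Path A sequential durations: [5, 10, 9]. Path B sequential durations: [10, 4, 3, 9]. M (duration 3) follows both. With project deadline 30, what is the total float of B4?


Forward pass: ES(B4) = sum of predecessors on chain B = 17
EF = ES + duration = 17 + 9 = 26
Backward pass: LF(M) = deadline = 30; LS(M) = 30 - 3 = 27
LF(B4) = LS(M) - sum(successors on chain B) = 27 - 0 = 27
LS = LF - duration = 27 - 9 = 18
Total float = LS - ES = 18 - 17 = 1

1


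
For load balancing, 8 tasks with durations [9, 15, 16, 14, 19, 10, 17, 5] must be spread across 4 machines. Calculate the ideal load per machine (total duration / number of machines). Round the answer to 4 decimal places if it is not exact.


Total processing time = 9 + 15 + 16 + 14 + 19 + 10 + 17 + 5 = 105
Number of machines = 4
Ideal balanced load = 105 / 4 = 26.25

26.25


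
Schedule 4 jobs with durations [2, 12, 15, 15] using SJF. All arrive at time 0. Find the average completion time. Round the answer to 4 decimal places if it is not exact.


SJF order (ascending): [2, 12, 15, 15]
Completion times:
  Job 1: burst=2, C=2
  Job 2: burst=12, C=14
  Job 3: burst=15, C=29
  Job 4: burst=15, C=44
Average completion = 89/4 = 22.25

22.25


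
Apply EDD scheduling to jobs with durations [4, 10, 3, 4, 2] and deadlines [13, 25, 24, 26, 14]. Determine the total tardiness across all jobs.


Sort by due date (EDD order): [(4, 13), (2, 14), (3, 24), (10, 25), (4, 26)]
Compute completion times and tardiness:
  Job 1: p=4, d=13, C=4, tardiness=max(0,4-13)=0
  Job 2: p=2, d=14, C=6, tardiness=max(0,6-14)=0
  Job 3: p=3, d=24, C=9, tardiness=max(0,9-24)=0
  Job 4: p=10, d=25, C=19, tardiness=max(0,19-25)=0
  Job 5: p=4, d=26, C=23, tardiness=max(0,23-26)=0
Total tardiness = 0

0


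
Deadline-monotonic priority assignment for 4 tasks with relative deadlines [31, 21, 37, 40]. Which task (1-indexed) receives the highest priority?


Sort tasks by relative deadline (ascending):
  Task 2: deadline = 21
  Task 1: deadline = 31
  Task 3: deadline = 37
  Task 4: deadline = 40
Priority order (highest first): [2, 1, 3, 4]
Highest priority task = 2

2


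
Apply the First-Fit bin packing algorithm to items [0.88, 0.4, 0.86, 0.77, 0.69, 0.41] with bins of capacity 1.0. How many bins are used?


Place items sequentially using First-Fit:
  Item 0.88 -> new Bin 1
  Item 0.4 -> new Bin 2
  Item 0.86 -> new Bin 3
  Item 0.77 -> new Bin 4
  Item 0.69 -> new Bin 5
  Item 0.41 -> Bin 2 (now 0.81)
Total bins used = 5

5


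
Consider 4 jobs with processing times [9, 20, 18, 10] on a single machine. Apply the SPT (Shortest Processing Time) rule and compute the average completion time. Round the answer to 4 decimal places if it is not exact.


Sort jobs by processing time (SPT order): [9, 10, 18, 20]
Compute completion times sequentially:
  Job 1: processing = 9, completes at 9
  Job 2: processing = 10, completes at 19
  Job 3: processing = 18, completes at 37
  Job 4: processing = 20, completes at 57
Sum of completion times = 122
Average completion time = 122/4 = 30.5

30.5


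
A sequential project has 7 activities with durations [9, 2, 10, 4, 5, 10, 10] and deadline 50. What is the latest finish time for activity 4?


LF(activity 4) = deadline - sum of successor durations
Successors: activities 5 through 7 with durations [5, 10, 10]
Sum of successor durations = 25
LF = 50 - 25 = 25

25


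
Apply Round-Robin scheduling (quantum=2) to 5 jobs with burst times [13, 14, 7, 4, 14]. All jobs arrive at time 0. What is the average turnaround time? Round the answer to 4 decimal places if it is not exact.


Time quantum = 2
Execution trace:
  J1 runs 2 units, time = 2
  J2 runs 2 units, time = 4
  J3 runs 2 units, time = 6
  J4 runs 2 units, time = 8
  J5 runs 2 units, time = 10
  J1 runs 2 units, time = 12
  J2 runs 2 units, time = 14
  J3 runs 2 units, time = 16
  J4 runs 2 units, time = 18
  J5 runs 2 units, time = 20
  J1 runs 2 units, time = 22
  J2 runs 2 units, time = 24
  J3 runs 2 units, time = 26
  J5 runs 2 units, time = 28
  J1 runs 2 units, time = 30
  J2 runs 2 units, time = 32
  J3 runs 1 units, time = 33
  J5 runs 2 units, time = 35
  J1 runs 2 units, time = 37
  J2 runs 2 units, time = 39
  J5 runs 2 units, time = 41
  J1 runs 2 units, time = 43
  J2 runs 2 units, time = 45
  J5 runs 2 units, time = 47
  J1 runs 1 units, time = 48
  J2 runs 2 units, time = 50
  J5 runs 2 units, time = 52
Finish times: [48, 50, 33, 18, 52]
Average turnaround = 201/5 = 40.2

40.2


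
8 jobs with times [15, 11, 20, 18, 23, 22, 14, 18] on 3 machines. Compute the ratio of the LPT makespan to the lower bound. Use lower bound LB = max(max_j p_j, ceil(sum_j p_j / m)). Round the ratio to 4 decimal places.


LPT order: [23, 22, 20, 18, 18, 15, 14, 11]
Machine loads after assignment: [52, 40, 49]
LPT makespan = 52
Lower bound = max(max_job, ceil(total/3)) = max(23, 47) = 47
Ratio = 52 / 47 = 1.1064

1.1064


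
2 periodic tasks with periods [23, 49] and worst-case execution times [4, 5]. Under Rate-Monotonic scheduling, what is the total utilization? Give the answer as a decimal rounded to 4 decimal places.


Compute individual utilizations (exact fractions):
  Task 1: C/T = 4/23 (approx. 0.1739)
  Task 2: C/T = 5/49 (approx. 0.102)
Total utilization U = 4/23 + 5/49 = 311/1127
Rounded to 4 decimal places: U = 0.2760
RM (Liu & Layland) bound for 2 tasks = 0.828427; compare with U = 311/1127 (approx. 0.275954)
U <= bound, so schedulable by RM sufficient condition.

0.2760


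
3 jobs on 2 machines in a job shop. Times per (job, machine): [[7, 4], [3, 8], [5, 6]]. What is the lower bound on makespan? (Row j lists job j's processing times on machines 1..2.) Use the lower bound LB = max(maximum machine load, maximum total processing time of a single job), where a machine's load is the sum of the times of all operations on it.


Machine loads:
  Machine 1: 7 + 3 + 5 = 15
  Machine 2: 4 + 8 + 6 = 18
Max machine load = 18
Job totals:
  Job 1: 11
  Job 2: 11
  Job 3: 11
Max job total = 11
Lower bound = max(18, 11) = 18

18


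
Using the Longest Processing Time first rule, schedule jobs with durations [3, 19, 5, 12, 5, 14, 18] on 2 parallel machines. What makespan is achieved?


Sort jobs in decreasing order (LPT): [19, 18, 14, 12, 5, 5, 3]
Assign each job to the least loaded machine:
  Machine 1: jobs [19, 12, 5, 3], load = 39
  Machine 2: jobs [18, 14, 5], load = 37
Makespan = max load = 39

39


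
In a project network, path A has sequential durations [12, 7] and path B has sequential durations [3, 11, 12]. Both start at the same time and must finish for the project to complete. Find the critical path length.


Path A total = 12 + 7 = 19
Path B total = 3 + 11 + 12 = 26
Critical path = longest path = max(19, 26) = 26

26


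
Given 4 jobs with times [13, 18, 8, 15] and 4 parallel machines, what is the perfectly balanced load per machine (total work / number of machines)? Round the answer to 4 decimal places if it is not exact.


Total processing time = 13 + 18 + 8 + 15 = 54
Number of machines = 4
Ideal balanced load = 54 / 4 = 13.5

13.5


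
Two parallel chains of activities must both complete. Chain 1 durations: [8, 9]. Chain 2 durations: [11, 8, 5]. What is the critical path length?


Path A total = 8 + 9 = 17
Path B total = 11 + 8 + 5 = 24
Critical path = longest path = max(17, 24) = 24

24


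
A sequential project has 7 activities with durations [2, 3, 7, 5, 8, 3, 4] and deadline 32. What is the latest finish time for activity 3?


LF(activity 3) = deadline - sum of successor durations
Successors: activities 4 through 7 with durations [5, 8, 3, 4]
Sum of successor durations = 20
LF = 32 - 20 = 12

12


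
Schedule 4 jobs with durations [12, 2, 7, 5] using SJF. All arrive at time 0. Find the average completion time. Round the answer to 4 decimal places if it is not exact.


SJF order (ascending): [2, 5, 7, 12]
Completion times:
  Job 1: burst=2, C=2
  Job 2: burst=5, C=7
  Job 3: burst=7, C=14
  Job 4: burst=12, C=26
Average completion = 49/4 = 12.25

12.25


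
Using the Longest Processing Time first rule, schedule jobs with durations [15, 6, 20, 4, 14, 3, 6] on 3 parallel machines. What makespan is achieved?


Sort jobs in decreasing order (LPT): [20, 15, 14, 6, 6, 4, 3]
Assign each job to the least loaded machine:
  Machine 1: jobs [20, 4], load = 24
  Machine 2: jobs [15, 6], load = 21
  Machine 3: jobs [14, 6, 3], load = 23
Makespan = max load = 24

24


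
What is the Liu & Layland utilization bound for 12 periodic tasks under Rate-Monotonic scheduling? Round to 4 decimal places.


Compute 2^(1/12) = 1.0594630944
Subtract 1: 1.0594630944 - 1 = 0.0594630944
Multiply by n: 12 * 0.0594630944 = 0.7135571328
Round to 4 dp: 0.7136

0.7136


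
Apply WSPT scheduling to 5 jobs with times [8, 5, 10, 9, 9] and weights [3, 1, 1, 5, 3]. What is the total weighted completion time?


Compute p/w ratios and sort ascending (WSPT): [(9, 5), (8, 3), (9, 3), (5, 1), (10, 1)]
Compute weighted completion times:
  Job (p=9,w=5): C=9, w*C=5*9=45
  Job (p=8,w=3): C=17, w*C=3*17=51
  Job (p=9,w=3): C=26, w*C=3*26=78
  Job (p=5,w=1): C=31, w*C=1*31=31
  Job (p=10,w=1): C=41, w*C=1*41=41
Total weighted completion time = 246

246


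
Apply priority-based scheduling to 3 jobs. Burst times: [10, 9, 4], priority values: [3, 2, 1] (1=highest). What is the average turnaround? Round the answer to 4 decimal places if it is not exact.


Sort by priority (ascending = highest first):
Order: [(1, 4), (2, 9), (3, 10)]
Completion times:
  Priority 1, burst=4, C=4
  Priority 2, burst=9, C=13
  Priority 3, burst=10, C=23
Average turnaround = 40/3 = 13.3333

13.3333


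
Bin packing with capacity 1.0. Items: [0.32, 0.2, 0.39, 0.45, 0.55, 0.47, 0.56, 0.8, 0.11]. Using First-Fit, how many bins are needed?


Place items sequentially using First-Fit:
  Item 0.32 -> new Bin 1
  Item 0.2 -> Bin 1 (now 0.52)
  Item 0.39 -> Bin 1 (now 0.91)
  Item 0.45 -> new Bin 2
  Item 0.55 -> Bin 2 (now 1.0)
  Item 0.47 -> new Bin 3
  Item 0.56 -> new Bin 4
  Item 0.8 -> new Bin 5
  Item 0.11 -> Bin 3 (now 0.58)
Total bins used = 5

5


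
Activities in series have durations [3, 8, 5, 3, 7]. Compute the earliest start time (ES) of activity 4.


Activity 4 starts after activities 1 through 3 complete.
Predecessor durations: [3, 8, 5]
ES = 3 + 8 + 5 = 16

16


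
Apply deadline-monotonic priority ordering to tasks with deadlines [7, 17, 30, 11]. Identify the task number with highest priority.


Sort tasks by relative deadline (ascending):
  Task 1: deadline = 7
  Task 4: deadline = 11
  Task 2: deadline = 17
  Task 3: deadline = 30
Priority order (highest first): [1, 4, 2, 3]
Highest priority task = 1

1


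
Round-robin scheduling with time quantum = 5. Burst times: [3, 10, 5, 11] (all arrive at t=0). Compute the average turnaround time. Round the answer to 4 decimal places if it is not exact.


Time quantum = 5
Execution trace:
  J1 runs 3 units, time = 3
  J2 runs 5 units, time = 8
  J3 runs 5 units, time = 13
  J4 runs 5 units, time = 18
  J2 runs 5 units, time = 23
  J4 runs 5 units, time = 28
  J4 runs 1 units, time = 29
Finish times: [3, 23, 13, 29]
Average turnaround = 68/4 = 17.0

17.0


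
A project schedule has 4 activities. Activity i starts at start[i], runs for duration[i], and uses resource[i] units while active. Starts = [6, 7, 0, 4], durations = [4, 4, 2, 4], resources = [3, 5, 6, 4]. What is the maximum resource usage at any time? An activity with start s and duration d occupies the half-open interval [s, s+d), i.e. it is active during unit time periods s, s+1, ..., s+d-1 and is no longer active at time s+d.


Each activity i is active on [start_i, start_i + duration_i).
Compute total resource usage per time slot:
  t=0: active resources = [6], total = 6
  t=1: active resources = [6], total = 6
  t=2: active resources = [], total = 0
  t=3: active resources = [], total = 0
  t=4: active resources = [4], total = 4
  t=5: active resources = [4], total = 4
  t=6: active resources = [3, 4], total = 7
  t=7: active resources = [3, 5, 4], total = 12
  t=8: active resources = [3, 5], total = 8
  t=9: active resources = [3, 5], total = 8
  t=10: active resources = [5], total = 5
Peak resource demand = 12

12


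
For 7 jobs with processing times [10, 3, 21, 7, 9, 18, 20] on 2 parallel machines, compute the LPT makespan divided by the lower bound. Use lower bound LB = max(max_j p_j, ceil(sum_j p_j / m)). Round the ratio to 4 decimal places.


LPT order: [21, 20, 18, 10, 9, 7, 3]
Machine loads after assignment: [43, 45]
LPT makespan = 45
Lower bound = max(max_job, ceil(total/2)) = max(21, 44) = 44
Ratio = 45 / 44 = 1.0227

1.0227


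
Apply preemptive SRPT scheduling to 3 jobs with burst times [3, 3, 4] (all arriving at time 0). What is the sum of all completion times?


Since all jobs arrive at t=0, SRPT equals SPT ordering.
SPT order: [3, 3, 4]
Completion times:
  Job 1: p=3, C=3
  Job 2: p=3, C=6
  Job 3: p=4, C=10
Total completion time = 3 + 6 + 10 = 19

19


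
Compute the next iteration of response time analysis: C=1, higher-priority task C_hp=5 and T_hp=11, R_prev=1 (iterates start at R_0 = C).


R_next = C + ceil(R_prev / T_hp) * C_hp
ceil(1 / 11) = ceil(0.0909) = 1
Interference = 1 * 5 = 5
R_next = 1 + 5 = 6

6


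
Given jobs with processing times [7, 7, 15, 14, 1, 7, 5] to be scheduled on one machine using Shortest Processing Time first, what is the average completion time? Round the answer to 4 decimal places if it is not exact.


Sort jobs by processing time (SPT order): [1, 5, 7, 7, 7, 14, 15]
Compute completion times sequentially:
  Job 1: processing = 1, completes at 1
  Job 2: processing = 5, completes at 6
  Job 3: processing = 7, completes at 13
  Job 4: processing = 7, completes at 20
  Job 5: processing = 7, completes at 27
  Job 6: processing = 14, completes at 41
  Job 7: processing = 15, completes at 56
Sum of completion times = 164
Average completion time = 164/7 = 23.4286

23.4286


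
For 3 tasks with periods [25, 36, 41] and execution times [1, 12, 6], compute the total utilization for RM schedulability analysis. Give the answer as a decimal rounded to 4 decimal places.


Compute individual utilizations (exact fractions):
  Task 1: C/T = 1/25 (approx. 0.04)
  Task 2: C/T = 12/36 = 1/3 (approx. 0.3333)
  Task 3: C/T = 6/41 (approx. 0.1463)
Total utilization U = 1/25 + 1/3 + 6/41 = 1598/3075
Rounded to 4 decimal places: U = 0.5197
RM (Liu & Layland) bound for 3 tasks = 0.779763; compare with U = 1598/3075 (approx. 0.519675)
U <= bound, so schedulable by RM sufficient condition.

0.5197


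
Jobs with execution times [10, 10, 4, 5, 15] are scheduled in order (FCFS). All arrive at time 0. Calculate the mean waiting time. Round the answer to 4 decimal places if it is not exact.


FCFS order (as given): [10, 10, 4, 5, 15]
Waiting times:
  Job 1: wait = 0
  Job 2: wait = 10
  Job 3: wait = 20
  Job 4: wait = 24
  Job 5: wait = 29
Sum of waiting times = 83
Average waiting time = 83/5 = 16.6

16.6


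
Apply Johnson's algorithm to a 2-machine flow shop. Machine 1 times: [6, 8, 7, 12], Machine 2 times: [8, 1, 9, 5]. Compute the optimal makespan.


Apply Johnson's rule:
  Group 1 (a <= b): [(1, 6, 8), (3, 7, 9)]
  Group 2 (a > b): [(4, 12, 5), (2, 8, 1)]
Optimal job order: [1, 3, 4, 2]
Schedule:
  Job 1: M1 done at 6, M2 done at 14
  Job 3: M1 done at 13, M2 done at 23
  Job 4: M1 done at 25, M2 done at 30
  Job 2: M1 done at 33, M2 done at 34
Makespan = 34

34


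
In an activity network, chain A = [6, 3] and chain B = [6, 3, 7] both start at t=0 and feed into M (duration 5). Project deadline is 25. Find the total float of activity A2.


Forward pass: ES(A2) = sum of predecessors on chain A = 6
EF = ES + duration = 6 + 3 = 9
Backward pass: LF(M) = deadline = 25; LS(M) = 25 - 5 = 20
LF(A2) = LS(M) - sum(successors on chain A) = 20 - 0 = 20
LS = LF - duration = 20 - 3 = 17
Total float = LS - ES = 17 - 6 = 11

11


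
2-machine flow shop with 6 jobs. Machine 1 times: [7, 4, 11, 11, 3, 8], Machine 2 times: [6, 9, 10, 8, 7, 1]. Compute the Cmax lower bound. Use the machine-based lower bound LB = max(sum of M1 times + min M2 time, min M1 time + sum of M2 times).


LB1 = sum(M1 times) + min(M2 times) = 44 + 1 = 45
LB2 = min(M1 times) + sum(M2 times) = 3 + 41 = 44
Lower bound = max(LB1, LB2) = max(45, 44) = 45

45


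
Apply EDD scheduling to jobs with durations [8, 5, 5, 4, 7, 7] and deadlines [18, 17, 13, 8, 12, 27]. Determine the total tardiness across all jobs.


Sort by due date (EDD order): [(4, 8), (7, 12), (5, 13), (5, 17), (8, 18), (7, 27)]
Compute completion times and tardiness:
  Job 1: p=4, d=8, C=4, tardiness=max(0,4-8)=0
  Job 2: p=7, d=12, C=11, tardiness=max(0,11-12)=0
  Job 3: p=5, d=13, C=16, tardiness=max(0,16-13)=3
  Job 4: p=5, d=17, C=21, tardiness=max(0,21-17)=4
  Job 5: p=8, d=18, C=29, tardiness=max(0,29-18)=11
  Job 6: p=7, d=27, C=36, tardiness=max(0,36-27)=9
Total tardiness = 27

27


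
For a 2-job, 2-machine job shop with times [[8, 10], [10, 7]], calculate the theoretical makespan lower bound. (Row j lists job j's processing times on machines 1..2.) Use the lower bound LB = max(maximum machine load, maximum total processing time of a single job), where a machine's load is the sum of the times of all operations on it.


Machine loads:
  Machine 1: 8 + 10 = 18
  Machine 2: 10 + 7 = 17
Max machine load = 18
Job totals:
  Job 1: 18
  Job 2: 17
Max job total = 18
Lower bound = max(18, 18) = 18

18


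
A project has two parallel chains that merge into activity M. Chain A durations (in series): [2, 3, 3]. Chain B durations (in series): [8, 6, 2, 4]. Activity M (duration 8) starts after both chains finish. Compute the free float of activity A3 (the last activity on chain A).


ES(A3) = sum of predecessors on chain A = 5
EF(A3) = ES + duration = 5 + 3 = 8
Successor of A3 is M. ES(M) = max(sum(A), sum(B)) = max(8, 20) = 20
Free float = ES(successor) - EF(current) = 20 - 8 = 12

12


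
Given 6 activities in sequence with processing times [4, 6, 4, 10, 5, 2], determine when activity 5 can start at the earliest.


Activity 5 starts after activities 1 through 4 complete.
Predecessor durations: [4, 6, 4, 10]
ES = 4 + 6 + 4 + 10 = 24

24


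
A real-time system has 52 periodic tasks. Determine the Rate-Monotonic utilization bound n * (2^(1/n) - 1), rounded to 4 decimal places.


Compute 2^(1/52) = 1.0134189907
Subtract 1: 1.0134189907 - 1 = 0.0134189907
Multiply by n: 52 * 0.0134189907 = 0.6977875164
Round to 4 dp: 0.6978

0.6978


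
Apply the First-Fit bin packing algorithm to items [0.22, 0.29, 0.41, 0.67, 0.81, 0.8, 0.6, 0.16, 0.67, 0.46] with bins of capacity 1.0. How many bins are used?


Place items sequentially using First-Fit:
  Item 0.22 -> new Bin 1
  Item 0.29 -> Bin 1 (now 0.51)
  Item 0.41 -> Bin 1 (now 0.92)
  Item 0.67 -> new Bin 2
  Item 0.81 -> new Bin 3
  Item 0.8 -> new Bin 4
  Item 0.6 -> new Bin 5
  Item 0.16 -> Bin 2 (now 0.83)
  Item 0.67 -> new Bin 6
  Item 0.46 -> new Bin 7
Total bins used = 7

7


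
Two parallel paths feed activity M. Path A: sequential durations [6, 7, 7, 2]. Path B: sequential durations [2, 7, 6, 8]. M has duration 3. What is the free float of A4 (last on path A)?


ES(A4) = sum of predecessors on chain A = 20
EF(A4) = ES + duration = 20 + 2 = 22
Successor of A4 is M. ES(M) = max(sum(A), sum(B)) = max(22, 23) = 23
Free float = ES(successor) - EF(current) = 23 - 22 = 1

1


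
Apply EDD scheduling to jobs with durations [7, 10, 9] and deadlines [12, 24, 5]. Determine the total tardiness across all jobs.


Sort by due date (EDD order): [(9, 5), (7, 12), (10, 24)]
Compute completion times and tardiness:
  Job 1: p=9, d=5, C=9, tardiness=max(0,9-5)=4
  Job 2: p=7, d=12, C=16, tardiness=max(0,16-12)=4
  Job 3: p=10, d=24, C=26, tardiness=max(0,26-24)=2
Total tardiness = 10

10


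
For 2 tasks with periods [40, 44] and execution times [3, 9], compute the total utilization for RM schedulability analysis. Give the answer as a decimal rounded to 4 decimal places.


Compute individual utilizations (exact fractions):
  Task 1: C/T = 3/40 (approx. 0.075)
  Task 2: C/T = 9/44 (approx. 0.2045)
Total utilization U = 3/40 + 9/44 = 123/440
Rounded to 4 decimal places: U = 0.2795
RM (Liu & Layland) bound for 2 tasks = 0.828427; compare with U = 123/440 (approx. 0.279545)
U <= bound, so schedulable by RM sufficient condition.

0.2795


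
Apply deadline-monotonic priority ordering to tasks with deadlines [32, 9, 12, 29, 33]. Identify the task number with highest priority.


Sort tasks by relative deadline (ascending):
  Task 2: deadline = 9
  Task 3: deadline = 12
  Task 4: deadline = 29
  Task 1: deadline = 32
  Task 5: deadline = 33
Priority order (highest first): [2, 3, 4, 1, 5]
Highest priority task = 2

2


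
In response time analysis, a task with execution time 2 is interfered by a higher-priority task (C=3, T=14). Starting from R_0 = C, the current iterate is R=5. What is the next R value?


R_next = C + ceil(R_prev / T_hp) * C_hp
ceil(5 / 14) = ceil(0.3571) = 1
Interference = 1 * 3 = 3
R_next = 2 + 3 = 5
R_next = R_prev, so the iteration has converged (response time = 5).

5


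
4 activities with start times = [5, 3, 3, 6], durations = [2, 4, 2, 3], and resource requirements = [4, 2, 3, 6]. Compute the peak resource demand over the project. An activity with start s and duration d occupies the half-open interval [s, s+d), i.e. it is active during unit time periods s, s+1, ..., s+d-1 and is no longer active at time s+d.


Each activity i is active on [start_i, start_i + duration_i).
Compute total resource usage per time slot:
  t=0: active resources = [], total = 0
  t=1: active resources = [], total = 0
  t=2: active resources = [], total = 0
  t=3: active resources = [2, 3], total = 5
  t=4: active resources = [2, 3], total = 5
  t=5: active resources = [4, 2], total = 6
  t=6: active resources = [4, 2, 6], total = 12
  t=7: active resources = [6], total = 6
  t=8: active resources = [6], total = 6
Peak resource demand = 12

12


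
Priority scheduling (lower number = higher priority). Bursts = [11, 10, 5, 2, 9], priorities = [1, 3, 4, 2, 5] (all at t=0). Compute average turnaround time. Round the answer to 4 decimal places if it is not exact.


Sort by priority (ascending = highest first):
Order: [(1, 11), (2, 2), (3, 10), (4, 5), (5, 9)]
Completion times:
  Priority 1, burst=11, C=11
  Priority 2, burst=2, C=13
  Priority 3, burst=10, C=23
  Priority 4, burst=5, C=28
  Priority 5, burst=9, C=37
Average turnaround = 112/5 = 22.4

22.4


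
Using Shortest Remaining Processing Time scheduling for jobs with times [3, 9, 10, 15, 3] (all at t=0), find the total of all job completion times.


Since all jobs arrive at t=0, SRPT equals SPT ordering.
SPT order: [3, 3, 9, 10, 15]
Completion times:
  Job 1: p=3, C=3
  Job 2: p=3, C=6
  Job 3: p=9, C=15
  Job 4: p=10, C=25
  Job 5: p=15, C=40
Total completion time = 3 + 6 + 15 + 25 + 40 = 89

89


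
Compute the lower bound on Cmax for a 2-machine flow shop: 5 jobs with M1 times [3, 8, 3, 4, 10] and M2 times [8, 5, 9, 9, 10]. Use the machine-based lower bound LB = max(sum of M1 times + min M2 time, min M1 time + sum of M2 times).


LB1 = sum(M1 times) + min(M2 times) = 28 + 5 = 33
LB2 = min(M1 times) + sum(M2 times) = 3 + 41 = 44
Lower bound = max(LB1, LB2) = max(33, 44) = 44

44


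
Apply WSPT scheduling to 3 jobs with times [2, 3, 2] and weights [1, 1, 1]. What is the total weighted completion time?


Compute p/w ratios and sort ascending (WSPT): [(2, 1), (2, 1), (3, 1)]
Compute weighted completion times:
  Job (p=2,w=1): C=2, w*C=1*2=2
  Job (p=2,w=1): C=4, w*C=1*4=4
  Job (p=3,w=1): C=7, w*C=1*7=7
Total weighted completion time = 13

13


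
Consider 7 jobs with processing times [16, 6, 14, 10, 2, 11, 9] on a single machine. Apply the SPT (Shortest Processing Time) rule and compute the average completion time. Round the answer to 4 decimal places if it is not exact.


Sort jobs by processing time (SPT order): [2, 6, 9, 10, 11, 14, 16]
Compute completion times sequentially:
  Job 1: processing = 2, completes at 2
  Job 2: processing = 6, completes at 8
  Job 3: processing = 9, completes at 17
  Job 4: processing = 10, completes at 27
  Job 5: processing = 11, completes at 38
  Job 6: processing = 14, completes at 52
  Job 7: processing = 16, completes at 68
Sum of completion times = 212
Average completion time = 212/7 = 30.2857

30.2857


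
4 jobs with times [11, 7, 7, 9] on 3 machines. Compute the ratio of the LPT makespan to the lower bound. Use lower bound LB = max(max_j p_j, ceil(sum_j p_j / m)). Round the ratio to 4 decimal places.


LPT order: [11, 9, 7, 7]
Machine loads after assignment: [11, 9, 14]
LPT makespan = 14
Lower bound = max(max_job, ceil(total/3)) = max(11, 12) = 12
Ratio = 14 / 12 = 1.1667

1.1667


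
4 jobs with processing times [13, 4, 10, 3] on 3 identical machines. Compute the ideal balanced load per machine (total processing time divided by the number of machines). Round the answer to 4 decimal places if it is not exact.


Total processing time = 13 + 4 + 10 + 3 = 30
Number of machines = 3
Ideal balanced load = 30 / 3 = 10.0

10.0


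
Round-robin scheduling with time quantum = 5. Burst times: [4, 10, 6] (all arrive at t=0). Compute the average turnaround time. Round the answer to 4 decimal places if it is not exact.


Time quantum = 5
Execution trace:
  J1 runs 4 units, time = 4
  J2 runs 5 units, time = 9
  J3 runs 5 units, time = 14
  J2 runs 5 units, time = 19
  J3 runs 1 units, time = 20
Finish times: [4, 19, 20]
Average turnaround = 43/3 = 14.3333

14.3333


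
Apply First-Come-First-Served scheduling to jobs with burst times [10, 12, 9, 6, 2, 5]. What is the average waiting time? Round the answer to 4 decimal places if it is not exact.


FCFS order (as given): [10, 12, 9, 6, 2, 5]
Waiting times:
  Job 1: wait = 0
  Job 2: wait = 10
  Job 3: wait = 22
  Job 4: wait = 31
  Job 5: wait = 37
  Job 6: wait = 39
Sum of waiting times = 139
Average waiting time = 139/6 = 23.1667

23.1667


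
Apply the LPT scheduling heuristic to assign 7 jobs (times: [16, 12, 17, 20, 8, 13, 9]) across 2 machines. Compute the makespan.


Sort jobs in decreasing order (LPT): [20, 17, 16, 13, 12, 9, 8]
Assign each job to the least loaded machine:
  Machine 1: jobs [20, 13, 12], load = 45
  Machine 2: jobs [17, 16, 9, 8], load = 50
Makespan = max load = 50

50


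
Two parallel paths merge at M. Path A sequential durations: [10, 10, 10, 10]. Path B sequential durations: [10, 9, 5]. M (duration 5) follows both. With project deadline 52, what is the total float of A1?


Forward pass: ES(A1) = sum of predecessors on chain A = 0
EF = ES + duration = 0 + 10 = 10
Backward pass: LF(M) = deadline = 52; LS(M) = 52 - 5 = 47
LF(A1) = LS(M) - sum(successors on chain A) = 47 - 30 = 17
LS = LF - duration = 17 - 10 = 7
Total float = LS - ES = 7 - 0 = 7

7


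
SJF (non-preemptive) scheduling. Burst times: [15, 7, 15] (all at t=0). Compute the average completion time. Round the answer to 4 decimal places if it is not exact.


SJF order (ascending): [7, 15, 15]
Completion times:
  Job 1: burst=7, C=7
  Job 2: burst=15, C=22
  Job 3: burst=15, C=37
Average completion = 66/3 = 22.0

22.0


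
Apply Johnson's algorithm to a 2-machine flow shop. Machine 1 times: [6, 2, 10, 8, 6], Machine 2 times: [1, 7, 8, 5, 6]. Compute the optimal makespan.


Apply Johnson's rule:
  Group 1 (a <= b): [(2, 2, 7), (5, 6, 6)]
  Group 2 (a > b): [(3, 10, 8), (4, 8, 5), (1, 6, 1)]
Optimal job order: [2, 5, 3, 4, 1]
Schedule:
  Job 2: M1 done at 2, M2 done at 9
  Job 5: M1 done at 8, M2 done at 15
  Job 3: M1 done at 18, M2 done at 26
  Job 4: M1 done at 26, M2 done at 31
  Job 1: M1 done at 32, M2 done at 33
Makespan = 33

33


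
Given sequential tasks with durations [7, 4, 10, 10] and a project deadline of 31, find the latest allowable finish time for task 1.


LF(activity 1) = deadline - sum of successor durations
Successors: activities 2 through 4 with durations [4, 10, 10]
Sum of successor durations = 24
LF = 31 - 24 = 7

7


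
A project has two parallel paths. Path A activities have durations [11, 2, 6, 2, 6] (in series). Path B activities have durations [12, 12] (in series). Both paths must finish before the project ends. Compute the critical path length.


Path A total = 11 + 2 + 6 + 2 + 6 = 27
Path B total = 12 + 12 = 24
Critical path = longest path = max(27, 24) = 27

27


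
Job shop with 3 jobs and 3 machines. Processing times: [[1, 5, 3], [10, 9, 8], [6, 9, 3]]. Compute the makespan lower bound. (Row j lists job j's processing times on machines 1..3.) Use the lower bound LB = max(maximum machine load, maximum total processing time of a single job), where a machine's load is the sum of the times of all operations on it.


Machine loads:
  Machine 1: 1 + 10 + 6 = 17
  Machine 2: 5 + 9 + 9 = 23
  Machine 3: 3 + 8 + 3 = 14
Max machine load = 23
Job totals:
  Job 1: 9
  Job 2: 27
  Job 3: 18
Max job total = 27
Lower bound = max(23, 27) = 27

27


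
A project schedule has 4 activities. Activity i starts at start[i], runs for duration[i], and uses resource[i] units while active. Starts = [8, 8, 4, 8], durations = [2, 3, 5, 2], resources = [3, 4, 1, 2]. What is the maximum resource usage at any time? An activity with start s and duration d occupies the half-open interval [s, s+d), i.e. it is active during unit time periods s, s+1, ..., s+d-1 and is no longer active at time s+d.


Each activity i is active on [start_i, start_i + duration_i).
Compute total resource usage per time slot:
  t=0: active resources = [], total = 0
  t=1: active resources = [], total = 0
  t=2: active resources = [], total = 0
  t=3: active resources = [], total = 0
  t=4: active resources = [1], total = 1
  t=5: active resources = [1], total = 1
  t=6: active resources = [1], total = 1
  t=7: active resources = [1], total = 1
  t=8: active resources = [3, 4, 1, 2], total = 10
  t=9: active resources = [3, 4, 2], total = 9
  t=10: active resources = [4], total = 4
Peak resource demand = 10

10


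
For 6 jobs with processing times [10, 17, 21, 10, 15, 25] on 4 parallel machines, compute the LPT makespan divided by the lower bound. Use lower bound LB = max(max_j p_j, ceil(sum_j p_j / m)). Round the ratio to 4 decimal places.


LPT order: [25, 21, 17, 15, 10, 10]
Machine loads after assignment: [25, 21, 27, 25]
LPT makespan = 27
Lower bound = max(max_job, ceil(total/4)) = max(25, 25) = 25
Ratio = 27 / 25 = 1.08

1.08


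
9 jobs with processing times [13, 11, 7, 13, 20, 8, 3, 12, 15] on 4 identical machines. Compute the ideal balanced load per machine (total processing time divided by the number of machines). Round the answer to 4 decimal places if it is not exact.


Total processing time = 13 + 11 + 7 + 13 + 20 + 8 + 3 + 12 + 15 = 102
Number of machines = 4
Ideal balanced load = 102 / 4 = 25.5

25.5


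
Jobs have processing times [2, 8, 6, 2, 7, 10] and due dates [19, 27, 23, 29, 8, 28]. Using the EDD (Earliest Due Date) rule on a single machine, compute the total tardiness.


Sort by due date (EDD order): [(7, 8), (2, 19), (6, 23), (8, 27), (10, 28), (2, 29)]
Compute completion times and tardiness:
  Job 1: p=7, d=8, C=7, tardiness=max(0,7-8)=0
  Job 2: p=2, d=19, C=9, tardiness=max(0,9-19)=0
  Job 3: p=6, d=23, C=15, tardiness=max(0,15-23)=0
  Job 4: p=8, d=27, C=23, tardiness=max(0,23-27)=0
  Job 5: p=10, d=28, C=33, tardiness=max(0,33-28)=5
  Job 6: p=2, d=29, C=35, tardiness=max(0,35-29)=6
Total tardiness = 11

11


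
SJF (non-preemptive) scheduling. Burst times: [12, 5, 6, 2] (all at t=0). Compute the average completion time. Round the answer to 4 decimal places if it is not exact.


SJF order (ascending): [2, 5, 6, 12]
Completion times:
  Job 1: burst=2, C=2
  Job 2: burst=5, C=7
  Job 3: burst=6, C=13
  Job 4: burst=12, C=25
Average completion = 47/4 = 11.75

11.75


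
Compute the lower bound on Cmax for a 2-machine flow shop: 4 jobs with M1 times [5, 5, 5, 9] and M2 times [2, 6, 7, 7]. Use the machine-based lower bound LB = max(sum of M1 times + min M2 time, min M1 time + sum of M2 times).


LB1 = sum(M1 times) + min(M2 times) = 24 + 2 = 26
LB2 = min(M1 times) + sum(M2 times) = 5 + 22 = 27
Lower bound = max(LB1, LB2) = max(26, 27) = 27

27


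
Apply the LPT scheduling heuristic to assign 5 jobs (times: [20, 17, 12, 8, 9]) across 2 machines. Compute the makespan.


Sort jobs in decreasing order (LPT): [20, 17, 12, 9, 8]
Assign each job to the least loaded machine:
  Machine 1: jobs [20, 9, 8], load = 37
  Machine 2: jobs [17, 12], load = 29
Makespan = max load = 37

37


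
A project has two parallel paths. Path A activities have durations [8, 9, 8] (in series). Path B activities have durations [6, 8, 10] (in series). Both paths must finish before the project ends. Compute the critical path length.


Path A total = 8 + 9 + 8 = 25
Path B total = 6 + 8 + 10 = 24
Critical path = longest path = max(25, 24) = 25

25


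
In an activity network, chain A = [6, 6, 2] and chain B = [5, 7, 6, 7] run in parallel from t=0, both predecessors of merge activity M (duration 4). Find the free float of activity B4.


ES(B4) = sum of predecessors on chain B = 18
EF(B4) = ES + duration = 18 + 7 = 25
Successor of B4 is M. ES(M) = max(sum(A), sum(B)) = max(14, 25) = 25
Free float = ES(successor) - EF(current) = 25 - 25 = 0

0


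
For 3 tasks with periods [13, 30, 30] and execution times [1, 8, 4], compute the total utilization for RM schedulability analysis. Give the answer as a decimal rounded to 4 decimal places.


Compute individual utilizations (exact fractions):
  Task 1: C/T = 1/13 (approx. 0.0769)
  Task 2: C/T = 8/30 = 4/15 (approx. 0.2667)
  Task 3: C/T = 4/30 = 2/15 (approx. 0.1333)
Total utilization U = 1/13 + 4/15 + 2/15 = 31/65
Rounded to 4 decimal places: U = 0.4769
RM (Liu & Layland) bound for 3 tasks = 0.779763; compare with U = 31/65 (approx. 0.476923)
U <= bound, so schedulable by RM sufficient condition.

0.4769


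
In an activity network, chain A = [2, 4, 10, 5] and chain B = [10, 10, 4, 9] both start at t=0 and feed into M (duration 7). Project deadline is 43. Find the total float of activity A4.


Forward pass: ES(A4) = sum of predecessors on chain A = 16
EF = ES + duration = 16 + 5 = 21
Backward pass: LF(M) = deadline = 43; LS(M) = 43 - 7 = 36
LF(A4) = LS(M) - sum(successors on chain A) = 36 - 0 = 36
LS = LF - duration = 36 - 5 = 31
Total float = LS - ES = 31 - 16 = 15

15


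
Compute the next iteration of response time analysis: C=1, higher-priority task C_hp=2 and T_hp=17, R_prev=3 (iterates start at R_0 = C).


R_next = C + ceil(R_prev / T_hp) * C_hp
ceil(3 / 17) = ceil(0.1765) = 1
Interference = 1 * 2 = 2
R_next = 1 + 2 = 3
R_next = R_prev, so the iteration has converged (response time = 3).

3
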